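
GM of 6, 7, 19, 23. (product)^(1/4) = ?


Product = 6 × 7 × 19 × 23 = 18354
GM = 18354^(1/4) = 11.6395

GM = 11.6395


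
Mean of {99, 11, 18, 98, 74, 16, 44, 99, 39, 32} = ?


Sum = 99 + 11 + 18 + 98 + 74 + 16 + 44 + 99 + 39 + 32 = 530
n = 10
Mean = 530/10 = 53.0000

Mean = 53.0000


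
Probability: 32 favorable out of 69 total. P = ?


P = 32/69 = 0.4638

P = 0.4638


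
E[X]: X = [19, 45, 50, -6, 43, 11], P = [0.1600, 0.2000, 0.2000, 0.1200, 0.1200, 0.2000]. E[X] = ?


E[X] = 19*0.1600 + 45*0.2000 + 50*0.2000 - 6*0.1200 + 43*0.1200 + 11*0.2000
= 3.0400 + 9.0000 + 10.0000 - 0.7200 + 5.1600 + 2.2000
= 28.6800

E[X] = 28.6800


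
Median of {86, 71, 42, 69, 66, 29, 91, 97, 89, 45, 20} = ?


Sorted: 20, 29, 42, 45, 66, 69, 71, 86, 89, 91, 97
n = 11 (odd)
Middle value = 69

Median = 69


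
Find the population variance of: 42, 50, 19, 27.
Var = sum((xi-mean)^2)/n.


Mean = 34.5000
Squared deviations: 56.2500, 240.2500, 240.2500, 56.2500
Sum = 593.0000
Variance = 593.0000/4 = 148.2500

Variance = 148.2500


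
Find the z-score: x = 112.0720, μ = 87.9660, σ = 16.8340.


z = (112.0720 - 87.9660)/16.8340
= 24.1060/16.8340
= 1.4320

z = 1.4320


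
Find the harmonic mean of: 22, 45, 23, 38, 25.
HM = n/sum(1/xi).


Sum of reciprocals = 1/22 + 1/45 + 1/23 + 1/38 + 1/25 = 0.177471
HM = 5/0.177471 = 28.1736

HM = 28.1736


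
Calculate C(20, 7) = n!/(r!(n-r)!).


C(20,7) = 20!/(7! × 13!)
= 2432902008176640000/(5040 × 6227020800)
= 77520

C(20,7) = 77520


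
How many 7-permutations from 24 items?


P(24,7) = 24!/17!
= 620448401733239439360000/355687428096000
= 1744364160

P(24,7) = 1744364160


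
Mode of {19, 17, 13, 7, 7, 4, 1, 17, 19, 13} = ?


Frequencies: 1:1, 4:1, 7:2, 13:2, 17:2, 19:2
Max frequency = 2
Mode = 7, 13, 17, 19

Mode = 7, 13, 17, 19


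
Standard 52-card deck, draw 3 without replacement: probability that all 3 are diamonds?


P(all diamonds) = (13/52) × (12/51) × (11/50)
= 0.0129

P = 0.0129


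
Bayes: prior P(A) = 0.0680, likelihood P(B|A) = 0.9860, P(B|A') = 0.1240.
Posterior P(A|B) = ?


P(B) = P(B|A)*P(A) + P(B|A')*P(A')
= 0.9860*0.0680 + 0.1240*0.9320
= 0.067048 + 0.115568 = 0.182616
P(A|B) = 0.067048/0.182616 = 0.3672

P(A|B) = 0.3672


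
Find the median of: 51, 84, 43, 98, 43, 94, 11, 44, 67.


Sorted: 11, 43, 43, 44, 51, 67, 84, 94, 98
n = 9 (odd)
Middle value = 51

Median = 51


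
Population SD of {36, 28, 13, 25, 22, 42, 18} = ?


Mean = 26.2857
Variance = 87.0612
SD = sqrt(87.0612) = 9.3307

SD = 9.3307


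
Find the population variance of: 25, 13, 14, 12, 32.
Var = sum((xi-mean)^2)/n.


Mean = 19.2000
Squared deviations: 33.6400, 38.4400, 27.0400, 51.8400, 163.8400
Sum = 314.8000
Variance = 314.8000/5 = 62.9600

Variance = 62.9600


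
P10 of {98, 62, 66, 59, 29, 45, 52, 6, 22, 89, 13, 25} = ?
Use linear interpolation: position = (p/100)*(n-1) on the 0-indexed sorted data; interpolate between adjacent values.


Sorted: 6, 13, 22, 25, 29, 45, 52, 59, 62, 66, 89, 98
n = 12
Index = 10/100 * 11 = 1.1000
Lower = data[1] = 13, Upper = data[2] = 22
P10 = 13 + 0.1000*(9) = 13.9000

P10 = 13.9000


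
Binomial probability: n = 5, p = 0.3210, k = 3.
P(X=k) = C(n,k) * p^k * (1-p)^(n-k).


C(5,3) = 10
p^3 = 0.033076
(1-p)^2 = 0.461041
P = 10 * 0.033076 * 0.461041 = 0.1525

P(X=3) = 0.1525


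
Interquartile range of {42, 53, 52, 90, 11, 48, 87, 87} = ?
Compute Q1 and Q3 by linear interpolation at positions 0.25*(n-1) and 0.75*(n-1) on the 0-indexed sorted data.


Sorted: 11, 42, 48, 52, 53, 87, 87, 90
Q1 (25th %ile) = 46.5000
Q3 (75th %ile) = 87.0000
IQR = 87.0000 - 46.5000 = 40.5000

IQR = 40.5000


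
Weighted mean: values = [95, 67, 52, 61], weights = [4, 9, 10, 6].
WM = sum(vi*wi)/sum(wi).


Numerator = 95*4 + 67*9 + 52*10 + 61*6 = 1869
Denominator = 4 + 9 + 10 + 6 = 29
WM = 1869/29 = 64.4483

WM = 64.4483


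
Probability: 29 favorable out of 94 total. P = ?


P = 29/94 = 0.3085

P = 0.3085


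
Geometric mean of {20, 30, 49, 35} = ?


Product = 20 × 30 × 49 × 35 = 1029000
GM = 1029000^(1/4) = 31.8496

GM = 31.8496


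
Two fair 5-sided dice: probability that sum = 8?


Total outcomes = 5×5 = 25
Favorable (sum = 8): 3
P = 3/25 = 0.1200

P = 0.1200


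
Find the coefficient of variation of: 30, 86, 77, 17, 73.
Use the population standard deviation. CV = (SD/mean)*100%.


Mean = 56.6000
SD = 27.6594
CV = (27.6594/56.6000)*100 = 48.8681%

CV = 48.8681%


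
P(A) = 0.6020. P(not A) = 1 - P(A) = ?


P(not A) = 1 - 0.6020 = 0.3980

P(not A) = 0.3980


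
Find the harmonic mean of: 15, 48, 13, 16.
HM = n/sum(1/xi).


Sum of reciprocals = 1/15 + 1/48 + 1/13 + 1/16 = 0.226923
HM = 4/0.226923 = 17.6271

HM = 17.6271


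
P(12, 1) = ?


P(12,1) = 12!/11!
= 479001600/39916800
= 12

P(12,1) = 12


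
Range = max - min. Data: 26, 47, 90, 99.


Max = 99, Min = 26
Range = 99 - 26 = 73

Range = 73


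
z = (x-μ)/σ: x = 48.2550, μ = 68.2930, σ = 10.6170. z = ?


z = (48.2550 - 68.2930)/10.6170
= -20.0380/10.6170
= -1.8874

z = -1.8874


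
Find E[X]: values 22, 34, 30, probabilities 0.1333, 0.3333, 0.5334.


E[X] = 22*0.1333 + 34*0.3333 + 30*0.5334
= 2.9326 + 11.3322 + 16.0020
= 30.2668

E[X] = 30.2668


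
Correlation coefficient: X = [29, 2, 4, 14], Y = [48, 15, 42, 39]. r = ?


Mean X = 12.2500, Mean Y = 36.0000
SD X = 10.685855, SD Y = 12.549900
Cov = 93.000000
r = 93.000000/(10.685855*12.549900) = 0.6935

r = 0.6935


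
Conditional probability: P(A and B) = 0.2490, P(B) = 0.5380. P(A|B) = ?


P(A|B) = 0.2490/0.5380 = 0.4628

P(A|B) = 0.4628


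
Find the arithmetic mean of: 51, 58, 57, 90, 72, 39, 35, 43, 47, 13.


Sum = 51 + 58 + 57 + 90 + 72 + 39 + 35 + 43 + 47 + 13 = 505
n = 10
Mean = 505/10 = 50.5000

Mean = 50.5000


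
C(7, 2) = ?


C(7,2) = 7!/(2! × 5!)
= 5040/(2 × 120)
= 21

C(7,2) = 21


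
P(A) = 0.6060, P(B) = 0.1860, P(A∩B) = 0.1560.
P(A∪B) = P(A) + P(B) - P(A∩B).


P(A∪B) = 0.6060 + 0.1860 - 0.1560
= 0.7920 - 0.1560
= 0.6360

P(A∪B) = 0.6360


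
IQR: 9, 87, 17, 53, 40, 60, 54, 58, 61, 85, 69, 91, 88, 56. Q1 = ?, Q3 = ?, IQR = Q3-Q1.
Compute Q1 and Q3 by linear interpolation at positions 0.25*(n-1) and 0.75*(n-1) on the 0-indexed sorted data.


Sorted: 9, 17, 40, 53, 54, 56, 58, 60, 61, 69, 85, 87, 88, 91
Q1 (25th %ile) = 53.2500
Q3 (75th %ile) = 81.0000
IQR = 81.0000 - 53.2500 = 27.7500

IQR = 27.7500


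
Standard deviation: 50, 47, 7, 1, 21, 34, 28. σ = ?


Mean = 26.8571
Variance = 298.6939
SD = sqrt(298.6939) = 17.2828

SD = 17.2828


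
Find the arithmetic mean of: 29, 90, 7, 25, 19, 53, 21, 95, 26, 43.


Sum = 29 + 90 + 7 + 25 + 19 + 53 + 21 + 95 + 26 + 43 = 408
n = 10
Mean = 408/10 = 40.8000

Mean = 40.8000


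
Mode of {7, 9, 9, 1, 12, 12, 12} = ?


Frequencies: 1:1, 7:1, 9:2, 12:3
Max frequency = 3
Mode = 12

Mode = 12


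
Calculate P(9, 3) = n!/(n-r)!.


P(9,3) = 9!/6!
= 362880/720
= 504

P(9,3) = 504


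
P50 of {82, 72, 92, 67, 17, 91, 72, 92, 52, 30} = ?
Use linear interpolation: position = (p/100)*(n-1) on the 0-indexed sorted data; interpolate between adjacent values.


Sorted: 17, 30, 52, 67, 72, 72, 82, 91, 92, 92
n = 10
Index = 50/100 * 9 = 4.5000
Lower = data[4] = 72, Upper = data[5] = 72
P50 = 72 + 0.5000*(0) = 72.0000

P50 = 72.0000


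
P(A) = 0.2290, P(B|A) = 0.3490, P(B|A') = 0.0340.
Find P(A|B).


P(B) = P(B|A)*P(A) + P(B|A')*P(A')
= 0.3490*0.2290 + 0.0340*0.7710
= 0.079921 + 0.026214 = 0.106135
P(A|B) = 0.079921/0.106135 = 0.7530

P(A|B) = 0.7530


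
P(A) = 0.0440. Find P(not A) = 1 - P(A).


P(not A) = 1 - 0.0440 = 0.9560

P(not A) = 0.9560


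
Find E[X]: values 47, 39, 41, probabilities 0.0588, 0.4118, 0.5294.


E[X] = 47*0.0588 + 39*0.4118 + 41*0.5294
= 2.7636 + 16.0602 + 21.7054
= 40.5292

E[X] = 40.5292


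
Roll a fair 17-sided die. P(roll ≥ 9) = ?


Favorable outcomes (roll ≥ 9): 9
Total outcomes = 17
P = 9/17 = 0.5294

P = 0.5294


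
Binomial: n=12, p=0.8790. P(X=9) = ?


C(12,9) = 220
p^9 = 0.313256
(1-p)^3 = 0.001772
P = 220 * 0.313256 * 0.001772 = 0.1221

P(X=9) = 0.1221


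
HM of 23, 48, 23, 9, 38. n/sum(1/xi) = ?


Sum of reciprocals = 1/23 + 1/48 + 1/23 + 1/9 + 1/38 = 0.245217
HM = 5/0.245217 = 20.3901

HM = 20.3901


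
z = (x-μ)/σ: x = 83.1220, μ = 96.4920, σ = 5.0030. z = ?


z = (83.1220 - 96.4920)/5.0030
= -13.3700/5.0030
= -2.6724

z = -2.6724


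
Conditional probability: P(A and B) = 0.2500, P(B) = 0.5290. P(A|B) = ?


P(A|B) = 0.2500/0.5290 = 0.4726

P(A|B) = 0.4726


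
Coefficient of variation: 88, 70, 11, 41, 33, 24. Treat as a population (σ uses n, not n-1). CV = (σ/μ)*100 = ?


Mean = 44.5000
SD = 26.5503
CV = (26.5503/44.5000)*100 = 59.6635%

CV = 59.6635%


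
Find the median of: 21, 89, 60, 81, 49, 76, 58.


Sorted: 21, 49, 58, 60, 76, 81, 89
n = 7 (odd)
Middle value = 60

Median = 60


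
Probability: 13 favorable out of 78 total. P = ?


P = 13/78 = 0.1667

P = 0.1667


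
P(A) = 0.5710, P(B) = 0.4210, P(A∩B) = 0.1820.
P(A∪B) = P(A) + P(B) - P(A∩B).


P(A∪B) = 0.5710 + 0.4210 - 0.1820
= 0.9920 - 0.1820
= 0.8100

P(A∪B) = 0.8100


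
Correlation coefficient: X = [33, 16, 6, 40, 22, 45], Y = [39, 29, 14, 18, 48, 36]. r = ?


Mean X = 27.0000, Mean Y = 30.6667
SD X = 13.638182, SD Y = 11.827463
Cov = 43.833333
r = 43.833333/(13.638182*11.827463) = 0.2717

r = 0.2717


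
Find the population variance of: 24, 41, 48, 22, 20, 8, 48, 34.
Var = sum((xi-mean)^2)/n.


Mean = 30.6250
Squared deviations: 43.8906, 107.6406, 301.8906, 74.3906, 112.8906, 511.8906, 301.8906, 11.3906
Sum = 1465.8750
Variance = 1465.8750/8 = 183.2344

Variance = 183.2344


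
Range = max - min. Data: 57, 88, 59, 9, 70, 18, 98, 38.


Max = 98, Min = 9
Range = 98 - 9 = 89

Range = 89


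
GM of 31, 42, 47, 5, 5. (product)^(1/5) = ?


Product = 31 × 42 × 47 × 5 × 5 = 1529850
GM = 1529850^(1/5) = 17.2556

GM = 17.2556


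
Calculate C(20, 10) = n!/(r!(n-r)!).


C(20,10) = 20!/(10! × 10!)
= 2432902008176640000/(3628800 × 3628800)
= 184756

C(20,10) = 184756


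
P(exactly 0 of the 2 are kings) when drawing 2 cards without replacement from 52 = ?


Hypergeometric: P(X=0) = C(4,0)·C(48,2) / C(52,2)
= 1 × 1128 / 1326
= 1128/1326 = 0.8507

P = 0.8507


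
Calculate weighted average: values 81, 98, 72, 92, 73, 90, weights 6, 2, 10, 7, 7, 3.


Numerator = 81*6 + 98*2 + 72*10 + 92*7 + 73*7 + 90*3 = 2827
Denominator = 6 + 2 + 10 + 7 + 7 + 3 = 35
WM = 2827/35 = 80.7714

WM = 80.7714


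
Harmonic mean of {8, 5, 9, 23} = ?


Sum of reciprocals = 1/8 + 1/5 + 1/9 + 1/23 = 0.479589
HM = 4/0.479589 = 8.3405

HM = 8.3405


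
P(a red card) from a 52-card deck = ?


26 red cards in 52 cards
P = 26/52 = 0.5000

P = 0.5000


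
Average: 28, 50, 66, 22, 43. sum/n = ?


Sum = 28 + 50 + 66 + 22 + 43 = 209
n = 5
Mean = 209/5 = 41.8000

Mean = 41.8000


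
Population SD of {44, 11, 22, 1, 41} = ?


Mean = 23.8000
Variance = 278.1600
SD = sqrt(278.1600) = 16.6781

SD = 16.6781


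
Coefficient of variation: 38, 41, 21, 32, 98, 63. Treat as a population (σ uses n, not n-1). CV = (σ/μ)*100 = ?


Mean = 48.8333
SD = 25.3470
CV = (25.3470/48.8333)*100 = 51.9052%

CV = 51.9052%


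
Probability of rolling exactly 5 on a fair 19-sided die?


Favorable outcomes (roll = 5): 1
Total outcomes = 19
P = 1/19 = 0.0526

P = 0.0526


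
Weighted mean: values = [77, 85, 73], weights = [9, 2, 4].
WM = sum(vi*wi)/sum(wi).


Numerator = 77*9 + 85*2 + 73*4 = 1155
Denominator = 9 + 2 + 4 = 15
WM = 1155/15 = 77.0000

WM = 77.0000


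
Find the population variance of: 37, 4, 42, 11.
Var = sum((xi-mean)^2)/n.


Mean = 23.5000
Squared deviations: 182.2500, 380.2500, 342.2500, 156.2500
Sum = 1061.0000
Variance = 1061.0000/4 = 265.2500

Variance = 265.2500


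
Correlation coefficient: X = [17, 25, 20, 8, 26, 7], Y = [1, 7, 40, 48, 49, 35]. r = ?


Mean X = 17.1667, Mean Y = 30.0000
SD X = 7.470312, SD Y = 19.061305
Cov = -32.500000
r = -32.500000/(7.470312*19.061305) = -0.2282

r = -0.2282


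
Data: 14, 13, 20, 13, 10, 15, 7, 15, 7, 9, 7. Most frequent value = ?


Frequencies: 7:3, 9:1, 10:1, 13:2, 14:1, 15:2, 20:1
Max frequency = 3
Mode = 7

Mode = 7


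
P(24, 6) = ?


P(24,6) = 24!/18!
= 620448401733239439360000/6402373705728000
= 96909120

P(24,6) = 96909120


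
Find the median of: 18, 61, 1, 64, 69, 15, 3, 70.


Sorted: 1, 3, 15, 18, 61, 64, 69, 70
n = 8 (even)
Middle values: 18 and 61
Median = (18+61)/2 = 39.5000

Median = 39.5000


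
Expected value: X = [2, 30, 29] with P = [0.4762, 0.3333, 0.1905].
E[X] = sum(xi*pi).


E[X] = 2*0.4762 + 30*0.3333 + 29*0.1905
= 0.9524 + 9.9990 + 5.5245
= 16.4759

E[X] = 16.4759


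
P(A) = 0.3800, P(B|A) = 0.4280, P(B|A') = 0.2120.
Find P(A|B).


P(B) = P(B|A)*P(A) + P(B|A')*P(A')
= 0.4280*0.3800 + 0.2120*0.6200
= 0.162640 + 0.131440 = 0.294080
P(A|B) = 0.162640/0.294080 = 0.5530

P(A|B) = 0.5530


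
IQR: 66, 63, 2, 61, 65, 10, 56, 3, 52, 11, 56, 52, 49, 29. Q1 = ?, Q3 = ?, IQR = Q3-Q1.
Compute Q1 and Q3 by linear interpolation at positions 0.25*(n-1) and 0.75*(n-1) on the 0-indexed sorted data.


Sorted: 2, 3, 10, 11, 29, 49, 52, 52, 56, 56, 61, 63, 65, 66
Q1 (25th %ile) = 15.5000
Q3 (75th %ile) = 59.7500
IQR = 59.7500 - 15.5000 = 44.2500

IQR = 44.2500


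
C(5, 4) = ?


C(5,4) = 5!/(4! × 1!)
= 120/(24 × 1)
= 5

C(5,4) = 5


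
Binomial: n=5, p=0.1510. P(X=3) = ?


C(5,3) = 10
p^3 = 0.003443
(1-p)^2 = 0.720801
P = 10 * 0.003443 * 0.720801 = 0.0248

P(X=3) = 0.0248


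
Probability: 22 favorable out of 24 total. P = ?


P = 22/24 = 0.9167

P = 0.9167


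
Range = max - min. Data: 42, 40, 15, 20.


Max = 42, Min = 15
Range = 42 - 15 = 27

Range = 27


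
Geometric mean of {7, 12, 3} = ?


Product = 7 × 12 × 3 = 252
GM = 252^(1/3) = 6.3164

GM = 6.3164


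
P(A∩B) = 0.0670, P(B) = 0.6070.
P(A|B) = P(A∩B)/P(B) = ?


P(A|B) = 0.0670/0.6070 = 0.1104

P(A|B) = 0.1104


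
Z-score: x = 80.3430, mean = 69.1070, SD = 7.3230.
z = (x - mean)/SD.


z = (80.3430 - 69.1070)/7.3230
= 11.2360/7.3230
= 1.5343

z = 1.5343


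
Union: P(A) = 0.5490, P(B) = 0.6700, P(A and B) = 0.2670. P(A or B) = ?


P(A∪B) = 0.5490 + 0.6700 - 0.2670
= 1.2190 - 0.2670
= 0.9520

P(A∪B) = 0.9520


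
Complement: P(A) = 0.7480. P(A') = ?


P(not A) = 1 - 0.7480 = 0.2520

P(not A) = 0.2520


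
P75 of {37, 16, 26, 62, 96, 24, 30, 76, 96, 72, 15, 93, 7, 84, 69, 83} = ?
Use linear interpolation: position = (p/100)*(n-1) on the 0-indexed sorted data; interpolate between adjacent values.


Sorted: 7, 15, 16, 24, 26, 30, 37, 62, 69, 72, 76, 83, 84, 93, 96, 96
n = 16
Index = 75/100 * 15 = 11.2500
Lower = data[11] = 83, Upper = data[12] = 84
P75 = 83 + 0.2500*(1) = 83.2500

P75 = 83.2500


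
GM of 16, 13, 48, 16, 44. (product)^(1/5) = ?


Product = 16 × 13 × 48 × 16 × 44 = 7028736
GM = 7028736^(1/5) = 23.4086

GM = 23.4086


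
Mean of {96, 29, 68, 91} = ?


Sum = 96 + 29 + 68 + 91 = 284
n = 4
Mean = 284/4 = 71.0000

Mean = 71.0000


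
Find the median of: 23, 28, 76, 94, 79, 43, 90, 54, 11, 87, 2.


Sorted: 2, 11, 23, 28, 43, 54, 76, 79, 87, 90, 94
n = 11 (odd)
Middle value = 54

Median = 54


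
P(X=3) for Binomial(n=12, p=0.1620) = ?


C(12,3) = 220
p^3 = 0.004252
(1-p)^9 = 0.203796
P = 220 * 0.004252 * 0.203796 = 0.1906

P(X=3) = 0.1906


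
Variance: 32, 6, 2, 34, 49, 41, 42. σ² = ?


Mean = 29.4286
Squared deviations: 6.6122, 548.8980, 752.3265, 20.8980, 383.0408, 133.8980, 158.0408
Sum = 2003.7143
Variance = 2003.7143/7 = 286.2449

Variance = 286.2449


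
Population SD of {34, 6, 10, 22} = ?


Mean = 18.0000
Variance = 120.0000
SD = sqrt(120.0000) = 10.9545

SD = 10.9545


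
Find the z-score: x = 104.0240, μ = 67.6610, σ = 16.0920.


z = (104.0240 - 67.6610)/16.0920
= 36.3630/16.0920
= 2.2597

z = 2.2597


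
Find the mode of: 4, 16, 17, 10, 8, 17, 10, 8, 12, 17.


Frequencies: 4:1, 8:2, 10:2, 12:1, 16:1, 17:3
Max frequency = 3
Mode = 17

Mode = 17


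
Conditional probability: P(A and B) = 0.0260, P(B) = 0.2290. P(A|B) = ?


P(A|B) = 0.0260/0.2290 = 0.1135

P(A|B) = 0.1135


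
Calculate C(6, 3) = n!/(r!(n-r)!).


C(6,3) = 6!/(3! × 3!)
= 720/(6 × 6)
= 20

C(6,3) = 20


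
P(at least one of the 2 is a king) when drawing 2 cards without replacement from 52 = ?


P(at least one) = 1 - P(none)
P(none) = (48/52) × (47/51) = 0.850679
P(at least one) = 1 - 0.850679 = 0.1493

P = 0.1493


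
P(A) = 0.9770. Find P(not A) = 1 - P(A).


P(not A) = 1 - 0.9770 = 0.0230

P(not A) = 0.0230


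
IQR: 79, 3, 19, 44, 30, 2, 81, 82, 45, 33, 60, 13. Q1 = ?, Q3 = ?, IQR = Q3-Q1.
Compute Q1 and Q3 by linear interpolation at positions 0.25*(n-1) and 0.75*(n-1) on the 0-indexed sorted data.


Sorted: 2, 3, 13, 19, 30, 33, 44, 45, 60, 79, 81, 82
Q1 (25th %ile) = 17.5000
Q3 (75th %ile) = 64.7500
IQR = 64.7500 - 17.5000 = 47.2500

IQR = 47.2500


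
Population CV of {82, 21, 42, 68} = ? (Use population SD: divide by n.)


Mean = 53.2500
SD = 23.5093
CV = (23.5093/53.2500)*100 = 44.1489%

CV = 44.1489%


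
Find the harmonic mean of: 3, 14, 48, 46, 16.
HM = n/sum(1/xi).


Sum of reciprocals = 1/3 + 1/14 + 1/48 + 1/46 + 1/16 = 0.509834
HM = 5/0.509834 = 9.8071

HM = 9.8071


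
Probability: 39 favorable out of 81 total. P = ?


P = 39/81 = 0.4815

P = 0.4815


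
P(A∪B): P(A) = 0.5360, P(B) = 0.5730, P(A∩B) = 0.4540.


P(A∪B) = 0.5360 + 0.5730 - 0.4540
= 1.1090 - 0.4540
= 0.6550

P(A∪B) = 0.6550


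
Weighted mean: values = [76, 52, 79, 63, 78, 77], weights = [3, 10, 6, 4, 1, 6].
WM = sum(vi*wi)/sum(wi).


Numerator = 76*3 + 52*10 + 79*6 + 63*4 + 78*1 + 77*6 = 2014
Denominator = 3 + 10 + 6 + 4 + 1 + 6 = 30
WM = 2014/30 = 67.1333

WM = 67.1333


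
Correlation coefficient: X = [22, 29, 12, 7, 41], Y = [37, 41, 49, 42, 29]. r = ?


Mean X = 22.2000, Mean Y = 39.6000
SD X = 12.122706, SD Y = 6.560488
Cov = -64.320000
r = -64.320000/(12.122706*6.560488) = -0.8087

r = -0.8087


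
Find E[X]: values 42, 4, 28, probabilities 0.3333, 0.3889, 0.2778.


E[X] = 42*0.3333 + 4*0.3889 + 28*0.2778
= 13.9986 + 1.5556 + 7.7784
= 23.3326

E[X] = 23.3326


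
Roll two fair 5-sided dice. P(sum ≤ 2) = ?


Total outcomes = 5×5 = 25
Favorable (sum ≤ 2): 1
P = 1/25 = 0.0400

P = 0.0400


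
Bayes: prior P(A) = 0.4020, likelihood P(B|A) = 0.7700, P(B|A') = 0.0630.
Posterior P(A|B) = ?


P(B) = P(B|A)*P(A) + P(B|A')*P(A')
= 0.7700*0.4020 + 0.0630*0.5980
= 0.309540 + 0.037674 = 0.347214
P(A|B) = 0.309540/0.347214 = 0.8915

P(A|B) = 0.8915


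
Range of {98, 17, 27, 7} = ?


Max = 98, Min = 7
Range = 98 - 7 = 91

Range = 91


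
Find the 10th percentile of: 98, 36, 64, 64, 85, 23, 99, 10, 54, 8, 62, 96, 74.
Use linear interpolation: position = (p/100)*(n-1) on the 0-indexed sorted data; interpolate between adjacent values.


Sorted: 8, 10, 23, 36, 54, 62, 64, 64, 74, 85, 96, 98, 99
n = 13
Index = 10/100 * 12 = 1.2000
Lower = data[1] = 10, Upper = data[2] = 23
P10 = 10 + 0.2000*(13) = 12.6000

P10 = 12.6000


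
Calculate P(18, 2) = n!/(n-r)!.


P(18,2) = 18!/16!
= 6402373705728000/20922789888000
= 306

P(18,2) = 306


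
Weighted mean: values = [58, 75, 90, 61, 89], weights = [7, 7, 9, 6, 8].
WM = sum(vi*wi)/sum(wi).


Numerator = 58*7 + 75*7 + 90*9 + 61*6 + 89*8 = 2819
Denominator = 7 + 7 + 9 + 6 + 8 = 37
WM = 2819/37 = 76.1892

WM = 76.1892


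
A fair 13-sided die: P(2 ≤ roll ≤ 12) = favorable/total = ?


Favorable outcomes (2 ≤ roll ≤ 12): 11
Total outcomes = 13
P = 11/13 = 0.8462

P = 0.8462


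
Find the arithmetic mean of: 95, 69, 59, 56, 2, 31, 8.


Sum = 95 + 69 + 59 + 56 + 2 + 31 + 8 = 320
n = 7
Mean = 320/7 = 45.7143

Mean = 45.7143


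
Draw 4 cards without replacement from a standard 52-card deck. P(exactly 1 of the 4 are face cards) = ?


Hypergeometric: P(X=1) = C(12,1)·C(40,3) / C(52,4)
= 12 × 9880 / 270725
= 118560/270725 = 0.4379

P = 0.4379


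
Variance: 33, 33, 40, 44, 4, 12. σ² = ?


Mean = 27.6667
Squared deviations: 28.4444, 28.4444, 152.1111, 266.7778, 560.1111, 245.4444
Sum = 1281.3333
Variance = 1281.3333/6 = 213.5556

Variance = 213.5556


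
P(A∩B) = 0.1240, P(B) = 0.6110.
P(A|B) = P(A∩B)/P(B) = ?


P(A|B) = 0.1240/0.6110 = 0.2029

P(A|B) = 0.2029


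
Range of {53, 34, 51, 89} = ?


Max = 89, Min = 34
Range = 89 - 34 = 55

Range = 55


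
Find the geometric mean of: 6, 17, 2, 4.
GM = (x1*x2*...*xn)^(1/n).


Product = 6 × 17 × 2 × 4 = 816
GM = 816^(1/4) = 5.3447

GM = 5.3447


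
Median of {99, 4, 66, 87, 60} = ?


Sorted: 4, 60, 66, 87, 99
n = 5 (odd)
Middle value = 66

Median = 66


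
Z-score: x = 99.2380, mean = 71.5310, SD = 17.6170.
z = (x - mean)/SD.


z = (99.2380 - 71.5310)/17.6170
= 27.7070/17.6170
= 1.5727

z = 1.5727


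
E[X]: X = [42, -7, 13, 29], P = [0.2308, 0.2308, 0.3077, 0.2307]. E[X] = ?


E[X] = 42*0.2308 - 7*0.2308 + 13*0.3077 + 29*0.2307
= 9.6936 - 1.6156 + 4.0001 + 6.6903
= 18.7684

E[X] = 18.7684


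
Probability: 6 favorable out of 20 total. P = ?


P = 6/20 = 0.3000

P = 0.3000


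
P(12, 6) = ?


P(12,6) = 12!/6!
= 479001600/720
= 665280

P(12,6) = 665280


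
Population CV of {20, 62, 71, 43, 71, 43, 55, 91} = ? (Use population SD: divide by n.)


Mean = 57.0000
SD = 20.4267
CV = (20.4267/57.0000)*100 = 35.8363%

CV = 35.8363%


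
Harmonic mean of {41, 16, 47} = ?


Sum of reciprocals = 1/41 + 1/16 + 1/47 = 0.108167
HM = 3/0.108167 = 27.7349

HM = 27.7349


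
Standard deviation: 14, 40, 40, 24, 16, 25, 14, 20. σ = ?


Mean = 24.1250
Variance = 99.1094
SD = sqrt(99.1094) = 9.9554

SD = 9.9554


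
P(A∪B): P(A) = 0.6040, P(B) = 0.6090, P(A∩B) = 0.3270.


P(A∪B) = 0.6040 + 0.6090 - 0.3270
= 1.2130 - 0.3270
= 0.8860

P(A∪B) = 0.8860


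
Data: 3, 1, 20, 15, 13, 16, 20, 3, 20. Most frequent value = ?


Frequencies: 1:1, 3:2, 13:1, 15:1, 16:1, 20:3
Max frequency = 3
Mode = 20

Mode = 20


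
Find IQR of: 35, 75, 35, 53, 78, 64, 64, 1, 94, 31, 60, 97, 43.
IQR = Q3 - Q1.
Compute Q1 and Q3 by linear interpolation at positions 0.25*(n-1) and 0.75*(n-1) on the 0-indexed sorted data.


Sorted: 1, 31, 35, 35, 43, 53, 60, 64, 64, 75, 78, 94, 97
Q1 (25th %ile) = 35.0000
Q3 (75th %ile) = 75.0000
IQR = 75.0000 - 35.0000 = 40.0000

IQR = 40.0000


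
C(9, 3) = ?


C(9,3) = 9!/(3! × 6!)
= 362880/(6 × 720)
= 84

C(9,3) = 84


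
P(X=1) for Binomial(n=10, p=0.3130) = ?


C(10,1) = 10
p^1 = 0.313000
(1-p)^9 = 0.034089
P = 10 * 0.313000 * 0.034089 = 0.1067

P(X=1) = 0.1067


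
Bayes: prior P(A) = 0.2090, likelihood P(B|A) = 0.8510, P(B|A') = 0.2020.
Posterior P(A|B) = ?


P(B) = P(B|A)*P(A) + P(B|A')*P(A')
= 0.8510*0.2090 + 0.2020*0.7910
= 0.177859 + 0.159782 = 0.337641
P(A|B) = 0.177859/0.337641 = 0.5268

P(A|B) = 0.5268


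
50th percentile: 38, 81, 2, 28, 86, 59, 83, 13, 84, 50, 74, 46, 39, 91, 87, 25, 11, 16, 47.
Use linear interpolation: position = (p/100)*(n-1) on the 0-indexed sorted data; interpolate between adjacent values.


Sorted: 2, 11, 13, 16, 25, 28, 38, 39, 46, 47, 50, 59, 74, 81, 83, 84, 86, 87, 91
n = 19
Index = 50/100 * 18 = 9.0000
Lower = data[9] = 47, Upper = data[10] = 50
P50 = 47 + 0*(3) = 47.0000

P50 = 47.0000


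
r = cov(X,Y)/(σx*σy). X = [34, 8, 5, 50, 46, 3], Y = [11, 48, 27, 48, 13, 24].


Mean X = 24.3333, Mean Y = 28.5000
SD X = 19.652537, SD Y = 14.885675
Cov = -33.000000
r = -33.000000/(19.652537*14.885675) = -0.1128

r = -0.1128


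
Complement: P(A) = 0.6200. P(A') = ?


P(not A) = 1 - 0.6200 = 0.3800

P(not A) = 0.3800


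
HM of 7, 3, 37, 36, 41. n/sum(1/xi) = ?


Sum of reciprocals = 1/7 + 1/3 + 1/37 + 1/36 + 1/41 = 0.555386
HM = 5/0.555386 = 9.0028

HM = 9.0028


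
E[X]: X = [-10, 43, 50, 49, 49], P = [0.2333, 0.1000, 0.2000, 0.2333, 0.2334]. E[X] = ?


E[X] = -10*0.2333 + 43*0.1000 + 50*0.2000 + 49*0.2333 + 49*0.2334
= -2.3330 + 4.3000 + 10.0000 + 11.4317 + 11.4366
= 34.8353

E[X] = 34.8353


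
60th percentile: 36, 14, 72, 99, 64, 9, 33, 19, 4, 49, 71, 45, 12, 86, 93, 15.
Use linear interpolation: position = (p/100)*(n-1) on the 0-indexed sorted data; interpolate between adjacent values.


Sorted: 4, 9, 12, 14, 15, 19, 33, 36, 45, 49, 64, 71, 72, 86, 93, 99
n = 16
Index = 60/100 * 15 = 9.0000
Lower = data[9] = 49, Upper = data[10] = 64
P60 = 49 + 0*(15) = 49.0000

P60 = 49.0000


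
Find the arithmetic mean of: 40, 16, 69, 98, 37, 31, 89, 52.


Sum = 40 + 16 + 69 + 98 + 37 + 31 + 89 + 52 = 432
n = 8
Mean = 432/8 = 54.0000

Mean = 54.0000


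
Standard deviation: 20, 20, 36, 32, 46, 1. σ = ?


Mean = 25.8333
Variance = 205.4722
SD = sqrt(205.4722) = 14.3343

SD = 14.3343


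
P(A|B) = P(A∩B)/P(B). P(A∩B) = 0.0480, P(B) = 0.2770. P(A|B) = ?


P(A|B) = 0.0480/0.2770 = 0.1733

P(A|B) = 0.1733


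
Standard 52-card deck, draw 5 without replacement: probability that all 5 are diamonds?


P(all diamonds) = (13/52) × (12/51) × (11/50) × (10/49) × (9/48)
= 0.0005

P = 0.0005


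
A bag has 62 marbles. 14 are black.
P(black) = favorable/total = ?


P = 14/62 = 0.2258

P = 0.2258


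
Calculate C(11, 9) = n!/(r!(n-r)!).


C(11,9) = 11!/(9! × 2!)
= 39916800/(362880 × 2)
= 55

C(11,9) = 55


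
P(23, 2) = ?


P(23,2) = 23!/21!
= 25852016738884976640000/51090942171709440000
= 506

P(23,2) = 506


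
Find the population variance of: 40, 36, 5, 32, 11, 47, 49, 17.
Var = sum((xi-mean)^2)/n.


Mean = 29.6250
Squared deviations: 107.6406, 40.6406, 606.3906, 5.6406, 346.8906, 301.8906, 375.3906, 159.3906
Sum = 1943.8750
Variance = 1943.8750/8 = 242.9844

Variance = 242.9844


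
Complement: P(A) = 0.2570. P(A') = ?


P(not A) = 1 - 0.2570 = 0.7430

P(not A) = 0.7430


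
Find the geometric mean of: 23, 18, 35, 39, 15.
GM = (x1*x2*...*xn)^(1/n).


Product = 23 × 18 × 35 × 39 × 15 = 8476650
GM = 8476650^(1/5) = 24.3022

GM = 24.3022


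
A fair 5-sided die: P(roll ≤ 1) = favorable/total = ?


Favorable outcomes (roll ≤ 1): 1
Total outcomes = 5
P = 1/5 = 0.2000

P = 0.2000


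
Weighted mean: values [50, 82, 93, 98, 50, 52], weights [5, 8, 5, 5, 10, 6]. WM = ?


Numerator = 50*5 + 82*8 + 93*5 + 98*5 + 50*10 + 52*6 = 2673
Denominator = 5 + 8 + 5 + 5 + 10 + 6 = 39
WM = 2673/39 = 68.5385

WM = 68.5385


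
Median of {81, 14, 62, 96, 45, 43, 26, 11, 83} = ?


Sorted: 11, 14, 26, 43, 45, 62, 81, 83, 96
n = 9 (odd)
Middle value = 45

Median = 45


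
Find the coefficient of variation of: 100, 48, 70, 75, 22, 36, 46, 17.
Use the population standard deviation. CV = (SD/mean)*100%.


Mean = 51.7500
SD = 26.4327
CV = (26.4327/51.7500)*100 = 51.0777%

CV = 51.0777%


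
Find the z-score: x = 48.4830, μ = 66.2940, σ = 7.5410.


z = (48.4830 - 66.2940)/7.5410
= -17.8110/7.5410
= -2.3619

z = -2.3619


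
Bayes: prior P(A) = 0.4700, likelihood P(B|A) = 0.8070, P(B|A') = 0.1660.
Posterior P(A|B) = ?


P(B) = P(B|A)*P(A) + P(B|A')*P(A')
= 0.8070*0.4700 + 0.1660*0.5300
= 0.379290 + 0.087980 = 0.467270
P(A|B) = 0.379290/0.467270 = 0.8117

P(A|B) = 0.8117


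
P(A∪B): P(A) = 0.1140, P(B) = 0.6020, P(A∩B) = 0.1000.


P(A∪B) = 0.1140 + 0.6020 - 0.1000
= 0.7160 - 0.1000
= 0.6160

P(A∪B) = 0.6160


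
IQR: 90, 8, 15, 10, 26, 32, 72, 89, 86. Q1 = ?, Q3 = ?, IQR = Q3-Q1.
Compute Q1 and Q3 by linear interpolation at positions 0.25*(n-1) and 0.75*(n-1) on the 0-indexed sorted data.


Sorted: 8, 10, 15, 26, 32, 72, 86, 89, 90
Q1 (25th %ile) = 15.0000
Q3 (75th %ile) = 86.0000
IQR = 86.0000 - 15.0000 = 71.0000

IQR = 71.0000


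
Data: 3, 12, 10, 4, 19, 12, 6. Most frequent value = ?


Frequencies: 3:1, 4:1, 6:1, 10:1, 12:2, 19:1
Max frequency = 2
Mode = 12

Mode = 12


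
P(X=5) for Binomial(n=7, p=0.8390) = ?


C(7,5) = 21
p^5 = 0.415729
(1-p)^2 = 0.025921
P = 21 * 0.415729 * 0.025921 = 0.2263

P(X=5) = 0.2263


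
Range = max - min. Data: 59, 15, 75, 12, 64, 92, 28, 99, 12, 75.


Max = 99, Min = 12
Range = 99 - 12 = 87

Range = 87


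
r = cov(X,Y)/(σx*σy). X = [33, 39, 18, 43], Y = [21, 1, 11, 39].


Mean X = 33.2500, Mean Y = 18.0000
SD X = 9.496710, SD Y = 14.035669
Cov = 53.250000
r = 53.250000/(9.496710*14.035669) = 0.3995

r = 0.3995


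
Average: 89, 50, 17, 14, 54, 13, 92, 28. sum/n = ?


Sum = 89 + 50 + 17 + 14 + 54 + 13 + 92 + 28 = 357
n = 8
Mean = 357/8 = 44.6250

Mean = 44.6250


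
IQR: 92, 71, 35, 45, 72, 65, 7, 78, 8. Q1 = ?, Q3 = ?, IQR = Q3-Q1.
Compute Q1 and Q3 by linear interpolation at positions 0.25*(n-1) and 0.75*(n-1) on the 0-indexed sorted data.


Sorted: 7, 8, 35, 45, 65, 71, 72, 78, 92
Q1 (25th %ile) = 35.0000
Q3 (75th %ile) = 72.0000
IQR = 72.0000 - 35.0000 = 37.0000

IQR = 37.0000


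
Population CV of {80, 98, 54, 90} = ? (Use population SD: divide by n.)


Mean = 80.5000
SD = 16.5756
CV = (16.5756/80.5000)*100 = 20.5908%

CV = 20.5908%


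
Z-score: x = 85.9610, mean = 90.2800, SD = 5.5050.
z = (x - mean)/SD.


z = (85.9610 - 90.2800)/5.5050
= -4.3190/5.5050
= -0.7846

z = -0.7846


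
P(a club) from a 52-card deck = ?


13 clubs in 52 cards
P = 13/52 = 0.2500

P = 0.2500


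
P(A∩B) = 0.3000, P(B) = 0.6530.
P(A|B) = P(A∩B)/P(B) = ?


P(A|B) = 0.3000/0.6530 = 0.4594

P(A|B) = 0.4594


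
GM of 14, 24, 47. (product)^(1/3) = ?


Product = 14 × 24 × 47 = 15792
GM = 15792^(1/3) = 25.0888

GM = 25.0888


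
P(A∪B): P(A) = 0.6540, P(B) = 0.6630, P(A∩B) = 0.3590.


P(A∪B) = 0.6540 + 0.6630 - 0.3590
= 1.3170 - 0.3590
= 0.9580

P(A∪B) = 0.9580


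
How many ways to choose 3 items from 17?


C(17,3) = 17!/(3! × 14!)
= 355687428096000/(6 × 87178291200)
= 680

C(17,3) = 680


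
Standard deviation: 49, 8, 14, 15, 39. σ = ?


Mean = 25.0000
Variance = 256.4000
SD = sqrt(256.4000) = 16.0125

SD = 16.0125


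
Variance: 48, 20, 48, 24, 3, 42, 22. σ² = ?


Mean = 29.5714
Squared deviations: 339.6122, 91.6122, 339.6122, 31.0408, 706.0408, 154.4694, 57.3265
Sum = 1719.7143
Variance = 1719.7143/7 = 245.6735

Variance = 245.6735


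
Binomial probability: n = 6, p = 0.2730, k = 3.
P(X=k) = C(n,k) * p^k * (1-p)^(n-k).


C(6,3) = 20
p^3 = 0.020346
(1-p)^3 = 0.384241
P = 20 * 0.020346 * 0.384241 = 0.1564

P(X=3) = 0.1564


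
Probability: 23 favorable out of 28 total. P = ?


P = 23/28 = 0.8214

P = 0.8214


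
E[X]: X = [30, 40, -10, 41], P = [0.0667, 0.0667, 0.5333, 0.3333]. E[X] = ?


E[X] = 30*0.0667 + 40*0.0667 - 10*0.5333 + 41*0.3333
= 2.0010 + 2.6680 - 5.3330 + 13.6653
= 13.0013

E[X] = 13.0013


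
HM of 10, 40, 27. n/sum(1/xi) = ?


Sum of reciprocals = 1/10 + 1/40 + 1/27 = 0.162037
HM = 3/0.162037 = 18.5143

HM = 18.5143


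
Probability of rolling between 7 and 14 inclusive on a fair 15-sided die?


Favorable outcomes (7 ≤ roll ≤ 14): 8
Total outcomes = 15
P = 8/15 = 0.5333

P = 0.5333


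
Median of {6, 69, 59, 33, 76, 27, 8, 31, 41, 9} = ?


Sorted: 6, 8, 9, 27, 31, 33, 41, 59, 69, 76
n = 10 (even)
Middle values: 31 and 33
Median = (31+33)/2 = 32.0000

Median = 32.0000


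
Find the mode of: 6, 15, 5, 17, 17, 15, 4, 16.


Frequencies: 4:1, 5:1, 6:1, 15:2, 16:1, 17:2
Max frequency = 2
Mode = 15, 17

Mode = 15, 17


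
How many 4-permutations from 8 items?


P(8,4) = 8!/4!
= 40320/24
= 1680

P(8,4) = 1680


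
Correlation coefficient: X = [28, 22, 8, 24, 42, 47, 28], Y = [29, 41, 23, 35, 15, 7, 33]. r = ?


Mean X = 28.4286, Mean Y = 26.1429
SD X = 11.998299, SD Y = 11.050903
Cov = -83.061224
r = -83.061224/(11.998299*11.050903) = -0.6264

r = -0.6264


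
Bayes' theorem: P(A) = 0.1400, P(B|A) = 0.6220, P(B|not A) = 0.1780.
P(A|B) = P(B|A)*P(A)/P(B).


P(B) = P(B|A)*P(A) + P(B|A')*P(A')
= 0.6220*0.1400 + 0.1780*0.8600
= 0.087080 + 0.153080 = 0.240160
P(A|B) = 0.087080/0.240160 = 0.3626

P(A|B) = 0.3626


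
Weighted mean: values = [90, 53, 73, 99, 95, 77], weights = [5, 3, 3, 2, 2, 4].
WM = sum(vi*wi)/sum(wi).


Numerator = 90*5 + 53*3 + 73*3 + 99*2 + 95*2 + 77*4 = 1524
Denominator = 5 + 3 + 3 + 2 + 2 + 4 = 19
WM = 1524/19 = 80.2105

WM = 80.2105


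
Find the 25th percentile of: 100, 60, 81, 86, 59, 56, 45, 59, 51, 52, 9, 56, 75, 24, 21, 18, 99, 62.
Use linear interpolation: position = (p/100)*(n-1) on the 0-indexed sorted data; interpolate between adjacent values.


Sorted: 9, 18, 21, 24, 45, 51, 52, 56, 56, 59, 59, 60, 62, 75, 81, 86, 99, 100
n = 18
Index = 25/100 * 17 = 4.2500
Lower = data[4] = 45, Upper = data[5] = 51
P25 = 45 + 0.2500*(6) = 46.5000

P25 = 46.5000


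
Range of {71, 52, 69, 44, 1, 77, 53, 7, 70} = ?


Max = 77, Min = 1
Range = 77 - 1 = 76

Range = 76


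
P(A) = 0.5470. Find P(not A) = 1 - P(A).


P(not A) = 1 - 0.5470 = 0.4530

P(not A) = 0.4530


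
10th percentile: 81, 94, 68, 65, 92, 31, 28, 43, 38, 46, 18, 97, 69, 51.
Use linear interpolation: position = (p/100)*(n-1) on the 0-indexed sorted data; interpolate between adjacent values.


Sorted: 18, 28, 31, 38, 43, 46, 51, 65, 68, 69, 81, 92, 94, 97
n = 14
Index = 10/100 * 13 = 1.3000
Lower = data[1] = 28, Upper = data[2] = 31
P10 = 28 + 0.3000*(3) = 28.9000

P10 = 28.9000


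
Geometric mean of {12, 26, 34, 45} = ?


Product = 12 × 26 × 34 × 45 = 477360
GM = 477360^(1/4) = 26.2852

GM = 26.2852


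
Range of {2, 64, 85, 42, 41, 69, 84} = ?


Max = 85, Min = 2
Range = 85 - 2 = 83

Range = 83


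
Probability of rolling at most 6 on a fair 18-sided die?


Favorable outcomes (roll ≤ 6): 6
Total outcomes = 18
P = 6/18 = 0.3333

P = 0.3333


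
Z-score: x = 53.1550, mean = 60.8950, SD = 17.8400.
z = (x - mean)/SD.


z = (53.1550 - 60.8950)/17.8400
= -7.7400/17.8400
= -0.4339

z = -0.4339


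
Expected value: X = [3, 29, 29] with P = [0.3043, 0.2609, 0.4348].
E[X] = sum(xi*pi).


E[X] = 3*0.3043 + 29*0.2609 + 29*0.4348
= 0.9129 + 7.5661 + 12.6092
= 21.0882

E[X] = 21.0882


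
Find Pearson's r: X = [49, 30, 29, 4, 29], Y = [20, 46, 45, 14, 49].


Mean X = 28.2000, Mean Y = 34.8000
SD X = 14.302447, SD Y = 14.715978
Cov = 47.040000
r = 47.040000/(14.302447*14.715978) = 0.2235

r = 0.2235


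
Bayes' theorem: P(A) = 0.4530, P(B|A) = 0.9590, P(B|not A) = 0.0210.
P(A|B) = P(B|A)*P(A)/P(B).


P(B) = P(B|A)*P(A) + P(B|A')*P(A')
= 0.9590*0.4530 + 0.0210*0.5470
= 0.434427 + 0.011487 = 0.445914
P(A|B) = 0.434427/0.445914 = 0.9742

P(A|B) = 0.9742


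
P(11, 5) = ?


P(11,5) = 11!/6!
= 39916800/720
= 55440

P(11,5) = 55440


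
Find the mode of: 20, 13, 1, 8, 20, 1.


Frequencies: 1:2, 8:1, 13:1, 20:2
Max frequency = 2
Mode = 1, 20

Mode = 1, 20


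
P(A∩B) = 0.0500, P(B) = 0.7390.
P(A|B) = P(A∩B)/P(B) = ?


P(A|B) = 0.0500/0.7390 = 0.0677

P(A|B) = 0.0677


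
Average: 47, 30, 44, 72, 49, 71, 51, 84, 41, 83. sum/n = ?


Sum = 47 + 30 + 44 + 72 + 49 + 71 + 51 + 84 + 41 + 83 = 572
n = 10
Mean = 572/10 = 57.2000

Mean = 57.2000


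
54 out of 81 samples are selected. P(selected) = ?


P = 54/81 = 0.6667

P = 0.6667


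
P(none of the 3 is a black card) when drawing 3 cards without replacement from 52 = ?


P(no black cards) = (26/52) × (25/51) × (24/50)
= 0.1176

P = 0.1176


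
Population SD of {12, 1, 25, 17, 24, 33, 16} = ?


Mean = 18.2857
Variance = 91.3469
SD = sqrt(91.3469) = 9.5576

SD = 9.5576


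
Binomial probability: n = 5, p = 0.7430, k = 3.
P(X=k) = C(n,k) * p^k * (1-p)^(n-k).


C(5,3) = 10
p^3 = 0.410172
(1-p)^2 = 0.066049
P = 10 * 0.410172 * 0.066049 = 0.2709

P(X=3) = 0.2709


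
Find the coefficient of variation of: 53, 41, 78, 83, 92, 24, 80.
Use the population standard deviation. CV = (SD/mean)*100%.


Mean = 64.4286
SD = 23.4390
CV = (23.4390/64.4286)*100 = 36.3799%

CV = 36.3799%


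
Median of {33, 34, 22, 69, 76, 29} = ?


Sorted: 22, 29, 33, 34, 69, 76
n = 6 (even)
Middle values: 33 and 34
Median = (33+34)/2 = 33.5000

Median = 33.5000


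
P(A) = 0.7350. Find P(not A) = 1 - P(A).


P(not A) = 1 - 0.7350 = 0.2650

P(not A) = 0.2650


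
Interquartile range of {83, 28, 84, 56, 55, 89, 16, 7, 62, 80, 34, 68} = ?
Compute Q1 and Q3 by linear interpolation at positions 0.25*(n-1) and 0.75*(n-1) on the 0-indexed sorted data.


Sorted: 7, 16, 28, 34, 55, 56, 62, 68, 80, 83, 84, 89
Q1 (25th %ile) = 32.5000
Q3 (75th %ile) = 80.7500
IQR = 80.7500 - 32.5000 = 48.2500

IQR = 48.2500


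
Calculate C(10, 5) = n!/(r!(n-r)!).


C(10,5) = 10!/(5! × 5!)
= 3628800/(120 × 120)
= 252

C(10,5) = 252


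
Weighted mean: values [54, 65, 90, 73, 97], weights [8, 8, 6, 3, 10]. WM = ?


Numerator = 54*8 + 65*8 + 90*6 + 73*3 + 97*10 = 2681
Denominator = 8 + 8 + 6 + 3 + 10 = 35
WM = 2681/35 = 76.6000

WM = 76.6000


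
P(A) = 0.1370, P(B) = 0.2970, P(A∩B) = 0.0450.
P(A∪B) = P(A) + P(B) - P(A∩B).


P(A∪B) = 0.1370 + 0.2970 - 0.0450
= 0.4340 - 0.0450
= 0.3890

P(A∪B) = 0.3890


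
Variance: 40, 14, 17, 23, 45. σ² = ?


Mean = 27.8000
Squared deviations: 148.8400, 190.4400, 116.6400, 23.0400, 295.8400
Sum = 774.8000
Variance = 774.8000/5 = 154.9600

Variance = 154.9600


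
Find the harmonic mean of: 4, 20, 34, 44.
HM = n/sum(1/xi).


Sum of reciprocals = 1/4 + 1/20 + 1/34 + 1/44 = 0.352139
HM = 4/0.352139 = 11.3591

HM = 11.3591


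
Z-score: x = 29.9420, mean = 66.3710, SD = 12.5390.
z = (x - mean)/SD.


z = (29.9420 - 66.3710)/12.5390
= -36.4290/12.5390
= -2.9053

z = -2.9053


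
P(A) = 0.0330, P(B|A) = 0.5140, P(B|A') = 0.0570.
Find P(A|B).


P(B) = P(B|A)*P(A) + P(B|A')*P(A')
= 0.5140*0.0330 + 0.0570*0.9670
= 0.016962 + 0.055119 = 0.072081
P(A|B) = 0.016962/0.072081 = 0.2353

P(A|B) = 0.2353


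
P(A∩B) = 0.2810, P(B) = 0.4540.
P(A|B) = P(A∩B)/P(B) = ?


P(A|B) = 0.2810/0.4540 = 0.6189

P(A|B) = 0.6189


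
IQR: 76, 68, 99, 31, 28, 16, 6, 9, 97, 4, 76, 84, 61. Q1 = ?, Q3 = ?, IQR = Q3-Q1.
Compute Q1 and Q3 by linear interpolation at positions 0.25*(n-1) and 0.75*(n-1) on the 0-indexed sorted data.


Sorted: 4, 6, 9, 16, 28, 31, 61, 68, 76, 76, 84, 97, 99
Q1 (25th %ile) = 16.0000
Q3 (75th %ile) = 76.0000
IQR = 76.0000 - 16.0000 = 60.0000

IQR = 60.0000


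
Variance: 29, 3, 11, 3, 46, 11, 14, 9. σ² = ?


Mean = 15.7500
Squared deviations: 175.5625, 162.5625, 22.5625, 162.5625, 915.0625, 22.5625, 3.0625, 45.5625
Sum = 1509.5000
Variance = 1509.5000/8 = 188.6875

Variance = 188.6875


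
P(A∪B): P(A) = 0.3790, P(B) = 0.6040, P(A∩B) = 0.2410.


P(A∪B) = 0.3790 + 0.6040 - 0.2410
= 0.9830 - 0.2410
= 0.7420

P(A∪B) = 0.7420


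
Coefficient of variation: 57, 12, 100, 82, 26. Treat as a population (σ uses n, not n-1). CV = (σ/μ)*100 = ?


Mean = 55.4000
SD = 33.0067
CV = (33.0067/55.4000)*100 = 59.5788%

CV = 59.5788%


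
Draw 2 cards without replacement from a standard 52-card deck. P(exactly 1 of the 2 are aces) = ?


Hypergeometric: P(X=1) = C(4,1)·C(48,1) / C(52,2)
= 4 × 48 / 1326
= 192/1326 = 0.1448

P = 0.1448


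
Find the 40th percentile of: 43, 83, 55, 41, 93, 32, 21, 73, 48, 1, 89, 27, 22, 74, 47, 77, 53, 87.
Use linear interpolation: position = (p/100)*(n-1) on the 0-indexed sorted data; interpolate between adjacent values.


Sorted: 1, 21, 22, 27, 32, 41, 43, 47, 48, 53, 55, 73, 74, 77, 83, 87, 89, 93
n = 18
Index = 40/100 * 17 = 6.8000
Lower = data[6] = 43, Upper = data[7] = 47
P40 = 43 + 0.8000*(4) = 46.2000

P40 = 46.2000
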